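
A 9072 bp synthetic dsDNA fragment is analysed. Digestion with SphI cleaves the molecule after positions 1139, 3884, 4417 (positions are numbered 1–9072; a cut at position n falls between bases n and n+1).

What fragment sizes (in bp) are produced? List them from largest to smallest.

4655, 2745, 1139, 533 bp

Linear molecule, 3 cuts → 4 fragments:
  1139 − 0 = 1139 bp
  3884 − 1139 = 2745 bp
  4417 − 3884 = 533 bp
  9072 − 4417 = 4655 bp
Sorted largest to smallest: 4655, 2745, 1139, 533 bp.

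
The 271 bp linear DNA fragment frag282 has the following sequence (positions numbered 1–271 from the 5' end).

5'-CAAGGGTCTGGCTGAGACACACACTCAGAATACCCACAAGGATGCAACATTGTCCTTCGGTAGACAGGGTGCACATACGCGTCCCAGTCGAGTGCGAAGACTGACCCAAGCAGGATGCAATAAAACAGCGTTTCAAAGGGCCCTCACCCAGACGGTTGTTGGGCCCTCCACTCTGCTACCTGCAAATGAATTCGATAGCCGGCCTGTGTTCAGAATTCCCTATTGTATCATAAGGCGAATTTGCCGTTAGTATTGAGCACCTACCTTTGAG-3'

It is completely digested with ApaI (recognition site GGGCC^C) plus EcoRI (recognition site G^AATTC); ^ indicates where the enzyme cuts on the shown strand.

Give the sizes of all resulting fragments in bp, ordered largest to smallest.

142, 58, 25, 23, 23 bp

ApaI sites (GGGCCC) start at positions 138, 161.
ApaI cuts after base 5 of each site (before the last base), so after positions 142, 165.
EcoRI sites (GAATTC) start at positions 188, 213.
EcoRI cuts after the first base of each site, so after positions 188, 213.
Combined cut positions: 142, 165, 188, 213.
Linear molecule, 4 cuts → 5 fragments:
  1–142 → 142 bp
  143–165 → 23 bp
  166–188 → 23 bp
  189–213 → 25 bp
  214–271 → 58 bp
Sorted largest to smallest: 142, 58, 25, 23, 23 bp.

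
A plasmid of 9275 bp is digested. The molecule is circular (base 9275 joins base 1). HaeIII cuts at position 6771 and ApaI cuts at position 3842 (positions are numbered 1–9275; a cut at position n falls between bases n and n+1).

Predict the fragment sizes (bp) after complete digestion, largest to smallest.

Combined cut positions (sorted): 3842, 6771.
Circular molecule, 2 cuts → 2 fragments:
  6771 − 3842 = 2929 bp
  wrap: 9275 − 6771 + 3842 = 6346 bp
Sorted largest to smallest: 6346, 2929 bp.

6346, 2929 bp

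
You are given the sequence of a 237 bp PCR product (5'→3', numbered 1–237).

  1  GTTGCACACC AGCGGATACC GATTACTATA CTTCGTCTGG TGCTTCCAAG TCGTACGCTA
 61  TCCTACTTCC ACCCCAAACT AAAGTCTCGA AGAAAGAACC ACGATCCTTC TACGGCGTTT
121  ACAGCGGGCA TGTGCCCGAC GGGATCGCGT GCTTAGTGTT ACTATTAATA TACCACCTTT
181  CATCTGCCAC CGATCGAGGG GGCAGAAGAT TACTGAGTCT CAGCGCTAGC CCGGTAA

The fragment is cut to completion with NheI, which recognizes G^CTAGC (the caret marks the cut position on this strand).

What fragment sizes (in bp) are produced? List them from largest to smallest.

The NheI site (GCTAGC) starts at position 225.
NheI cuts after the first base of each site, so after position 225.
Linear molecule, 1 cut → 2 fragments:
  1–225 → 225 bp
  226–237 → 12 bp
Sorted largest to smallest: 225, 12 bp.

225, 12 bp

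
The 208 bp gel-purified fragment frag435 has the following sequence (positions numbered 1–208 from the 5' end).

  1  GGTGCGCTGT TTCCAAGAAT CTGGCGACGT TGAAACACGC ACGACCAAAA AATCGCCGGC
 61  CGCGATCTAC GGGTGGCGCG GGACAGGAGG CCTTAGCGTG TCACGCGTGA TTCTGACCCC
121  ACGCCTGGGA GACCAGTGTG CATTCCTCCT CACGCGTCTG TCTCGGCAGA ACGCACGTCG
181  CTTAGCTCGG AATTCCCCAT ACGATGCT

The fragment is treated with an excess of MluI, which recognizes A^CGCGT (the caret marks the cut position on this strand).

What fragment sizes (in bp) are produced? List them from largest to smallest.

MluI sites (ACGCGT) start at positions 103, 152.
MluI cuts after the first base of each site, so after positions 103, 152.
Linear molecule, 2 cuts → 3 fragments:
  1–103 → 103 bp
  104–152 → 49 bp
  153–208 → 56 bp
Sorted largest to smallest: 103, 56, 49 bp.

103, 56, 49 bp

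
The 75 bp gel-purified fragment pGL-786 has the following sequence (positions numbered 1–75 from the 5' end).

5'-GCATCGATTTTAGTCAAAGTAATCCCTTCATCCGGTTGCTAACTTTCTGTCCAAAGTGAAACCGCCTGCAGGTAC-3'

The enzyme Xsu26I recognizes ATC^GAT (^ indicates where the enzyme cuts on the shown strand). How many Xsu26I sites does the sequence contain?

1

ATCGAT occurs starting at position 3.
Xsu26I cuts at 1 site.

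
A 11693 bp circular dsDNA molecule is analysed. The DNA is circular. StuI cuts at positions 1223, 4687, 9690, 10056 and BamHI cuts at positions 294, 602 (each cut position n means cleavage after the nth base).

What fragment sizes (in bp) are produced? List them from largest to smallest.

5003, 3464, 1931, 621, 366, 308 bp

Combined cut positions (sorted): 294, 602, 1223, 4687, 9690, 10056.
Circular molecule, 6 cuts → 6 fragments:
  602 − 294 = 308 bp
  1223 − 602 = 621 bp
  4687 − 1223 = 3464 bp
  9690 − 4687 = 5003 bp
  10056 − 9690 = 366 bp
  wrap: 11693 − 10056 + 294 = 1931 bp
Sorted largest to smallest: 5003, 3464, 1931, 621, 366, 308 bp.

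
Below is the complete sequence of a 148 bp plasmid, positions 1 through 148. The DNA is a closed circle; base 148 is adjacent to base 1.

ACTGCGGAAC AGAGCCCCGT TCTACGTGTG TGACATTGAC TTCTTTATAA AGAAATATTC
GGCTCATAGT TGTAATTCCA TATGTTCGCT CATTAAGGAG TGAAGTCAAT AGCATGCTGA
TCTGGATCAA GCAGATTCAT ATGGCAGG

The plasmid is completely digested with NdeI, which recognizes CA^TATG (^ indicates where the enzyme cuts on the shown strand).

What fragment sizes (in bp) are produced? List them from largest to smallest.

NdeI sites (CATATG) start at positions 79, 138.
NdeI cuts after base 2 of each site, so after positions 80, 139.
Circular molecule, 2 cuts → 2 fragments:
  81–139 → 59 bp
  140–148 then 1–80 → 9 + 80 = 89 bp
Sorted largest to smallest: 89, 59 bp.

89, 59 bp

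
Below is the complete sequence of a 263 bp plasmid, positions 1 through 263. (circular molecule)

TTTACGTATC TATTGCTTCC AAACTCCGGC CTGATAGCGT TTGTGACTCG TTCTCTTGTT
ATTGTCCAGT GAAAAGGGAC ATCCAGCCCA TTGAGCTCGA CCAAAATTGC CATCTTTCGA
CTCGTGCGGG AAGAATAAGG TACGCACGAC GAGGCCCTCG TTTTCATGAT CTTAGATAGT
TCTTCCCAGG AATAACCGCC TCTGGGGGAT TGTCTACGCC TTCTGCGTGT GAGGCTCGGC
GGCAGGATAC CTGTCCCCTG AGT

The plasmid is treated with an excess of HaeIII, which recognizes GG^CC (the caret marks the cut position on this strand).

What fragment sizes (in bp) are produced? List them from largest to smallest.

138, 125 bp

HaeIII sites (GGCC) start at positions 28, 153.
HaeIII cuts after base 2 of each site, so after positions 29, 154.
Circular molecule, 2 cuts → 2 fragments:
  30–154 → 125 bp
  155–263 then 1–29 → 109 + 29 = 138 bp
Sorted largest to smallest: 138, 125 bp.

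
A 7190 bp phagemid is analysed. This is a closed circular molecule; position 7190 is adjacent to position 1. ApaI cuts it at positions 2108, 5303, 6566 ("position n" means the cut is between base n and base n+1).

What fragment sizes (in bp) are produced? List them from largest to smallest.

Circular molecule, 3 cuts → 3 fragments:
  5303 − 2108 = 3195 bp
  6566 − 5303 = 1263 bp
  wrap: 7190 − 6566 + 2108 = 2732 bp
Sorted largest to smallest: 3195, 2732, 1263 bp.

3195, 2732, 1263 bp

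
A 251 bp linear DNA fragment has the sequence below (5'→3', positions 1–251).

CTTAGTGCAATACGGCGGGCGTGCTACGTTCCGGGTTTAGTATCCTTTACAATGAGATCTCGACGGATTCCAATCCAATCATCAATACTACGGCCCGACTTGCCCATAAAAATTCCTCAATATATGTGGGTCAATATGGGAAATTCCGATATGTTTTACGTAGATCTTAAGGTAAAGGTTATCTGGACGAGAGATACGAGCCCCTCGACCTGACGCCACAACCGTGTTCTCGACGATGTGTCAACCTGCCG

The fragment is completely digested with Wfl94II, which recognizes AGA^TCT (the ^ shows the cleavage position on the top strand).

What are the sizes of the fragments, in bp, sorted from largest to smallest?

Wfl94II sites (AGATCT) start at positions 55, 162.
Wfl94II cuts after base 3 of each site, so after positions 57, 164.
Linear molecule, 2 cuts → 3 fragments:
  1–57 → 57 bp
  58–164 → 107 bp
  165–251 → 87 bp
Sorted largest to smallest: 107, 87, 57 bp.

107, 87, 57 bp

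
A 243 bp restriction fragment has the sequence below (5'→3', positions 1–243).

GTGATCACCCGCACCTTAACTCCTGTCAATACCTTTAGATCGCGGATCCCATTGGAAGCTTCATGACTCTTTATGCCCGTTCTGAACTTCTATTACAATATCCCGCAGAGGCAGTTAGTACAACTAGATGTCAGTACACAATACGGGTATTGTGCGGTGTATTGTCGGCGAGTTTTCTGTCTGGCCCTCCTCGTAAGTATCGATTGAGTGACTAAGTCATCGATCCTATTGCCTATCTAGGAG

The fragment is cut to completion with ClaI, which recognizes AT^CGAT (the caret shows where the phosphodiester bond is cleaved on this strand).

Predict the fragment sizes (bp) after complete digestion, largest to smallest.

ClaI sites (ATCGAT) start at positions 199, 219.
ClaI cuts after base 2 of each site, so after positions 200, 220.
Linear molecule, 2 cuts → 3 fragments:
  1–200 → 200 bp
  201–220 → 20 bp
  221–243 → 23 bp
Sorted largest to smallest: 200, 23, 20 bp.

200, 23, 20 bp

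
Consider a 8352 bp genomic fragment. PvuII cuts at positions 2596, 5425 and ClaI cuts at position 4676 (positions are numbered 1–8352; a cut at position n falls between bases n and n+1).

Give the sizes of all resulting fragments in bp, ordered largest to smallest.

2927, 2596, 2080, 749 bp

Combined cut positions (sorted): 2596, 4676, 5425.
Linear molecule, 3 cuts → 4 fragments:
  2596 − 0 = 2596 bp
  4676 − 2596 = 2080 bp
  5425 − 4676 = 749 bp
  8352 − 5425 = 2927 bp
Sorted largest to smallest: 2927, 2596, 2080, 749 bp.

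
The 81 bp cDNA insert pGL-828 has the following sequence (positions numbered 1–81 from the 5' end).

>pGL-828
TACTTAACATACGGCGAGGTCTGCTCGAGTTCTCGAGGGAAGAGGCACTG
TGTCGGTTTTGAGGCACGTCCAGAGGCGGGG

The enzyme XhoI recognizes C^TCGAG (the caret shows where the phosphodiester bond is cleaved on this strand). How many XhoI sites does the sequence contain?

2

CTCGAG occurs starting at positions 24, 32.
XhoI cuts at 2 sites.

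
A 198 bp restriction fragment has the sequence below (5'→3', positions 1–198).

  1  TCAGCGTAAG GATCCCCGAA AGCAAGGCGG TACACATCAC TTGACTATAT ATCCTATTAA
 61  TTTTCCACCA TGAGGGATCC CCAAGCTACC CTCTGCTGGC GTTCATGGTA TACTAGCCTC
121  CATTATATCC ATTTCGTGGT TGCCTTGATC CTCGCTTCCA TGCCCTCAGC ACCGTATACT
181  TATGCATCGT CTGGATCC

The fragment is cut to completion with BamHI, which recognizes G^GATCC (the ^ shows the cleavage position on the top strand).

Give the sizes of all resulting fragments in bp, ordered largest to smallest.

BamHI sites (GGATCC) start at positions 10, 75, 193.
BamHI cuts after the first base of each site, so after positions 10, 75, 193.
Linear molecule, 3 cuts → 4 fragments:
  1–10 → 10 bp
  11–75 → 65 bp
  76–193 → 118 bp
  194–198 → 5 bp
Sorted largest to smallest: 118, 65, 10, 5 bp.

118, 65, 10, 5 bp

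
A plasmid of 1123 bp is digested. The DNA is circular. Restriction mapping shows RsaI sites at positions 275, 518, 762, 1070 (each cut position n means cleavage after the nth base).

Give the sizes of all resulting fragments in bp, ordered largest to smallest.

328, 308, 244, 243 bp

Circular molecule, 4 cuts → 4 fragments:
  518 − 275 = 243 bp
  762 − 518 = 244 bp
  1070 − 762 = 308 bp
  wrap: 1123 − 1070 + 275 = 328 bp
Sorted largest to smallest: 328, 308, 244, 243 bp.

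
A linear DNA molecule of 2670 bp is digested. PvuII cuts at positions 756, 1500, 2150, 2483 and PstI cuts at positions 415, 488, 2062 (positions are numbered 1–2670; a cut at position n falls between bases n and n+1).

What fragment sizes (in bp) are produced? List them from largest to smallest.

Combined cut positions (sorted): 415, 488, 756, 1500, 2062, 2150, 2483.
Linear molecule, 7 cuts → 8 fragments:
  415 − 0 = 415 bp
  488 − 415 = 73 bp
  756 − 488 = 268 bp
  1500 − 756 = 744 bp
  2062 − 1500 = 562 bp
  2150 − 2062 = 88 bp
  2483 − 2150 = 333 bp
  2670 − 2483 = 187 bp
Sorted largest to smallest: 744, 562, 415, 333, 268, 187, 88, 73 bp.

744, 562, 415, 333, 268, 187, 88, 73 bp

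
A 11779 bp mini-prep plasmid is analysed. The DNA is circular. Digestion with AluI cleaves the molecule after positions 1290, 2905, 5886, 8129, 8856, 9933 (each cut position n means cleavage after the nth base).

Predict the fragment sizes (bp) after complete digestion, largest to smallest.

Circular molecule, 6 cuts → 6 fragments:
  2905 − 1290 = 1615 bp
  5886 − 2905 = 2981 bp
  8129 − 5886 = 2243 bp
  8856 − 8129 = 727 bp
  9933 − 8856 = 1077 bp
  wrap: 11779 − 9933 + 1290 = 3136 bp
Sorted largest to smallest: 3136, 2981, 2243, 1615, 1077, 727 bp.

3136, 2981, 2243, 1615, 1077, 727 bp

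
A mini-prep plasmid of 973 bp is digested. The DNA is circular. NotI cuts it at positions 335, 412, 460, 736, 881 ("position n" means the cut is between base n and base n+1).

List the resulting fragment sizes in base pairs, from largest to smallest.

427, 276, 145, 77, 48 bp

Circular molecule, 5 cuts → 5 fragments:
  412 − 335 = 77 bp
  460 − 412 = 48 bp
  736 − 460 = 276 bp
  881 − 736 = 145 bp
  wrap: 973 − 881 + 335 = 427 bp
Sorted largest to smallest: 427, 276, 145, 77, 48 bp.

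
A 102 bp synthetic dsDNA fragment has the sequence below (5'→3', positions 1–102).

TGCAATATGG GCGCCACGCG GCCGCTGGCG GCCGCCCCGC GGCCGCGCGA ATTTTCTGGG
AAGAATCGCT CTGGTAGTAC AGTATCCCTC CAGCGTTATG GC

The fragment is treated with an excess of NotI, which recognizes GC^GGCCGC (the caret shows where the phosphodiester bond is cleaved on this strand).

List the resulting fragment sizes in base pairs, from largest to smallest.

NotI sites (GCGGCCGC) start at positions 18, 28, 39.
NotI cuts after base 2 of each site, so after positions 19, 29, 40.
Linear molecule, 3 cuts → 4 fragments:
  1–19 → 19 bp
  20–29 → 10 bp
  30–40 → 11 bp
  41–102 → 62 bp
Sorted largest to smallest: 62, 19, 11, 10 bp.

62, 19, 11, 10 bp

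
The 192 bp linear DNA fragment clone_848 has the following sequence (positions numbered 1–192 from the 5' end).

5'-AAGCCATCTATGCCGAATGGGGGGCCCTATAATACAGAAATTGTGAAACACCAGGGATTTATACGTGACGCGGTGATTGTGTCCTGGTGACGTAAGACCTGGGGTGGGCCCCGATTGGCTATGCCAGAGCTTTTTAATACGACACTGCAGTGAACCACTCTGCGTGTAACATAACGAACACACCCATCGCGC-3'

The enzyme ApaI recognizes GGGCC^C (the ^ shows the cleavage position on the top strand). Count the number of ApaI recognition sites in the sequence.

2

GGGCCC occurs starting at positions 22, 106.
ApaI cuts at 2 sites.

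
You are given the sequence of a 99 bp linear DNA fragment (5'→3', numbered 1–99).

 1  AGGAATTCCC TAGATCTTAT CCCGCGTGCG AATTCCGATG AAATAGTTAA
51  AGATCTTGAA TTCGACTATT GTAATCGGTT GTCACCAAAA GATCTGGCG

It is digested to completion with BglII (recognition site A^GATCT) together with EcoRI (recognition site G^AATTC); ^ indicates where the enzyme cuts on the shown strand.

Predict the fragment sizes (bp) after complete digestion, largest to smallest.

32, 21, 18, 9, 9, 7, 3 bp

BglII sites (AGATCT) start at positions 12, 51, 90.
BglII cuts after the first base of each site, so after positions 12, 51, 90.
EcoRI sites (GAATTC) start at positions 3, 30, 58.
EcoRI cuts after the first base of each site, so after positions 3, 30, 58.
Combined cut positions: 3, 12, 30, 51, 58, 90.
Linear molecule, 6 cuts → 7 fragments:
  1–3 → 3 bp
  4–12 → 9 bp
  13–30 → 18 bp
  31–51 → 21 bp
  52–58 → 7 bp
  59–90 → 32 bp
  91–99 → 9 bp
Sorted largest to smallest: 32, 21, 18, 9, 9, 7, 3 bp.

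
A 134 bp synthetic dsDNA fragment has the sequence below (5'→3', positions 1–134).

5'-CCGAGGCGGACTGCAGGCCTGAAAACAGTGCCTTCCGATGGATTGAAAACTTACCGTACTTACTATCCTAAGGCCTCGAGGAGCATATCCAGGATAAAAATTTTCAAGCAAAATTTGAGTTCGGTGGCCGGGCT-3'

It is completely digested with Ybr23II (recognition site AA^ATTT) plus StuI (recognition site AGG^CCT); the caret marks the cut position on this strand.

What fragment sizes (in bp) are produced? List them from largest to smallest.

56, 26, 22, 17, 13 bp

Ybr23II sites (AAATTT) start at positions 98, 111.
Ybr23II cuts after base 2 of each site, so after positions 99, 112.
StuI sites (AGGCCT) start at positions 15, 71.
StuI cuts after base 3 of each site, so after positions 17, 73.
Combined cut positions: 17, 73, 99, 112.
Linear molecule, 4 cuts → 5 fragments:
  1–17 → 17 bp
  18–73 → 56 bp
  74–99 → 26 bp
  100–112 → 13 bp
  113–134 → 22 bp
Sorted largest to smallest: 56, 26, 22, 17, 13 bp.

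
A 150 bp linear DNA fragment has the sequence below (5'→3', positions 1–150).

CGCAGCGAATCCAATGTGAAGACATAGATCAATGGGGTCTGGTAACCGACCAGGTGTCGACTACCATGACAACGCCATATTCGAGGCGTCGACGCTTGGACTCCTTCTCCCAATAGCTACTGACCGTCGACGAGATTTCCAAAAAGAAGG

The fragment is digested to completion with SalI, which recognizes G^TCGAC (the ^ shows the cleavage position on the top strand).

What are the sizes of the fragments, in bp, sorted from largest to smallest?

SalI sites (GTCGAC) start at positions 56, 88, 126.
SalI cuts after the first base of each site, so after positions 56, 88, 126.
Linear molecule, 3 cuts → 4 fragments:
  1–56 → 56 bp
  57–88 → 32 bp
  89–126 → 38 bp
  127–150 → 24 bp
Sorted largest to smallest: 56, 38, 32, 24 bp.

56, 38, 32, 24 bp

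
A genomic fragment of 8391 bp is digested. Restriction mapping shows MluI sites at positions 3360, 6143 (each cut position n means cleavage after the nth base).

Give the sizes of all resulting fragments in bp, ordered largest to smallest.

Linear molecule, 2 cuts → 3 fragments:
  3360 − 0 = 3360 bp
  6143 − 3360 = 2783 bp
  8391 − 6143 = 2248 bp
Sorted largest to smallest: 3360, 2783, 2248 bp.

3360, 2783, 2248 bp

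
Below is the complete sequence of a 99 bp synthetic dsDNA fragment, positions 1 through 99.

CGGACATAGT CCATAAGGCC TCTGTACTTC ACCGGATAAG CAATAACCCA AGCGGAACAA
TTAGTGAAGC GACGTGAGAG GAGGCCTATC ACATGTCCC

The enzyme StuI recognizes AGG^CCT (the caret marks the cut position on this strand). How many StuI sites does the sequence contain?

2

AGGCCT occurs starting at positions 16, 82.
StuI cuts at 2 sites.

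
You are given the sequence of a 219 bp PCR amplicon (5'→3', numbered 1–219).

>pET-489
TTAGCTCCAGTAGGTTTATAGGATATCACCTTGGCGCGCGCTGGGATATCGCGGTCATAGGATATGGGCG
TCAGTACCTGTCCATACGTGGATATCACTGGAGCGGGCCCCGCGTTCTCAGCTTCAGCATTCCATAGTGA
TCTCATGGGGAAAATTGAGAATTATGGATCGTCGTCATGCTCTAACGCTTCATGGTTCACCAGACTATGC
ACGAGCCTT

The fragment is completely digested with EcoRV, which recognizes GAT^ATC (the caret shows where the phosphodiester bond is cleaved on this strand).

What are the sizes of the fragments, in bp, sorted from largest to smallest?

126, 46, 24, 23 bp

EcoRV sites (GATATC) start at positions 22, 45, 91.
EcoRV cuts after base 3 of each site, so after positions 24, 47, 93.
Linear molecule, 3 cuts → 4 fragments:
  1–24 → 24 bp
  25–47 → 23 bp
  48–93 → 46 bp
  94–219 → 126 bp
Sorted largest to smallest: 126, 46, 24, 23 bp.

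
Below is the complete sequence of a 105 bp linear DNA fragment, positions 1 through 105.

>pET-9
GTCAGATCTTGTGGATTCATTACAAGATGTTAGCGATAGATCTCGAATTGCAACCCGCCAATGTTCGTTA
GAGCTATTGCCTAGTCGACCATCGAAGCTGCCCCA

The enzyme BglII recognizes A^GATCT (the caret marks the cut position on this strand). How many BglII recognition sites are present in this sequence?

2

AGATCT occurs starting at positions 4, 38.
BglII cuts at 2 sites.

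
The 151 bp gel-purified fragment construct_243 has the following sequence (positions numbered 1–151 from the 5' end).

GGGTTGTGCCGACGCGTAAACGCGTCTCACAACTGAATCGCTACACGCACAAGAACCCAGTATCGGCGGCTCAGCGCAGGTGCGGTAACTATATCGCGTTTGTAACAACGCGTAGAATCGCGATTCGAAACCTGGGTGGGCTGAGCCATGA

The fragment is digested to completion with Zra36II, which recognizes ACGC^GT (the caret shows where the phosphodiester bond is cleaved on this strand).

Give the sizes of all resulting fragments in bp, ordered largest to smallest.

Zra36II sites (ACGCGT) start at positions 12, 20, 108.
Zra36II cuts after base 4 of each site, so after positions 15, 23, 111.
Linear molecule, 3 cuts → 4 fragments:
  1–15 → 15 bp
  16–23 → 8 bp
  24–111 → 88 bp
  112–151 → 40 bp
Sorted largest to smallest: 88, 40, 15, 8 bp.

88, 40, 15, 8 bp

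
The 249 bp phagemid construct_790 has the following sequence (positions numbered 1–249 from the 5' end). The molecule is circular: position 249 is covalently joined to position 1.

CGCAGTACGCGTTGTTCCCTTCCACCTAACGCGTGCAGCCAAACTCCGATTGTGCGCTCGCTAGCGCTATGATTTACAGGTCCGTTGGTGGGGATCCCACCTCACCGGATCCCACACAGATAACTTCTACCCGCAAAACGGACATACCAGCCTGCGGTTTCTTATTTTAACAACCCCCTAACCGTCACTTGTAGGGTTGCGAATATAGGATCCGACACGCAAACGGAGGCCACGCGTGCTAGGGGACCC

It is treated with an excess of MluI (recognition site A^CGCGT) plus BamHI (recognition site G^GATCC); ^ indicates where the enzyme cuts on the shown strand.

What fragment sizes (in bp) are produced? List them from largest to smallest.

MluI sites (ACGCGT) start at positions 7, 29, 232.
MluI cuts after the first base of each site, so after positions 7, 29, 232.
BamHI sites (GGATCC) start at positions 92, 107, 208.
BamHI cuts after the first base of each site, so after positions 92, 107, 208.
Combined cut positions: 7, 29, 92, 107, 208, 232.
Circular molecule, 6 cuts → 6 fragments:
  8–29 → 22 bp
  30–92 → 63 bp
  93–107 → 15 bp
  108–208 → 101 bp
  209–232 → 24 bp
  233–249 then 1–7 → 17 + 7 = 24 bp
Sorted largest to smallest: 101, 63, 24, 24, 22, 15 bp.

101, 63, 24, 24, 22, 15 bp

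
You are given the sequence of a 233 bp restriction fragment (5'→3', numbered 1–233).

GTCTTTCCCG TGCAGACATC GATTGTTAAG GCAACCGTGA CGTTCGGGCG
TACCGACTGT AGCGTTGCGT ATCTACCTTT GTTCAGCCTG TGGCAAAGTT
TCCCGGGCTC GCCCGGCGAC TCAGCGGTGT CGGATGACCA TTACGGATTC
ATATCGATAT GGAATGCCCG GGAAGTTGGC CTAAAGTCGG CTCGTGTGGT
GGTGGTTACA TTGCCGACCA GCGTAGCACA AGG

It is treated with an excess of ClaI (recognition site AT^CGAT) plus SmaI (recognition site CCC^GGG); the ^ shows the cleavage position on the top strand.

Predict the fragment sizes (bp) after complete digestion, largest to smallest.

ClaI sites (ATCGAT) start at positions 18, 153.
ClaI cuts after base 2 of each site, so after positions 19, 154.
SmaI sites (CCCGGG) start at positions 102, 167.
SmaI cuts after base 3 of each site, so after positions 104, 169.
Combined cut positions: 19, 104, 154, 169.
Linear molecule, 4 cuts → 5 fragments:
  1–19 → 19 bp
  20–104 → 85 bp
  105–154 → 50 bp
  155–169 → 15 bp
  170–233 → 64 bp
Sorted largest to smallest: 85, 64, 50, 19, 15 bp.

85, 64, 50, 19, 15 bp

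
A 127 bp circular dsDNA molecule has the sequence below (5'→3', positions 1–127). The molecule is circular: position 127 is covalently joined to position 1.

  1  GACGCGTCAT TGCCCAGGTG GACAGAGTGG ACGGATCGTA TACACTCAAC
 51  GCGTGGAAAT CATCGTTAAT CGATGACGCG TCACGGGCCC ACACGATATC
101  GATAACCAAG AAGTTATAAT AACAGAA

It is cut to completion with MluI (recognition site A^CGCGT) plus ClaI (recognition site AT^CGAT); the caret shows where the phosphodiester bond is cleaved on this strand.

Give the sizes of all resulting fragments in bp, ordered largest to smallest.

MluI sites (ACGCGT) start at positions 2, 49, 76.
MluI cuts after the first base of each site, so after positions 2, 49, 76.
ClaI sites (ATCGAT) start at positions 69, 98.
ClaI cuts after base 2 of each site, so after positions 70, 99.
Combined cut positions: 2, 49, 70, 76, 99.
Circular molecule, 5 cuts → 5 fragments:
  3–49 → 47 bp
  50–70 → 21 bp
  71–76 → 6 bp
  77–99 → 23 bp
  100–127 then 1–2 → 28 + 2 = 30 bp
Sorted largest to smallest: 47, 30, 23, 21, 6 bp.

47, 30, 23, 21, 6 bp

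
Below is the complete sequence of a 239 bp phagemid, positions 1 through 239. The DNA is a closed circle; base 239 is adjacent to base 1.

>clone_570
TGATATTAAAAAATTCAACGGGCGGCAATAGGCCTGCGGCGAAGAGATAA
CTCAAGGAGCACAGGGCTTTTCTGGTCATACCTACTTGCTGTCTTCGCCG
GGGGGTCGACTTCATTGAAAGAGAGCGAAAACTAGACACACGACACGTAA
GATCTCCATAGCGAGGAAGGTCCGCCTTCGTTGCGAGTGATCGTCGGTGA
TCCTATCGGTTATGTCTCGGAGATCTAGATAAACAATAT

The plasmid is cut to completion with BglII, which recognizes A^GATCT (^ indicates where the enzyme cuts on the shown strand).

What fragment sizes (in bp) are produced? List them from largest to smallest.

BglII sites (AGATCT) start at positions 150, 221.
BglII cuts after the first base of each site, so after positions 150, 221.
Circular molecule, 2 cuts → 2 fragments:
  151–221 → 71 bp
  222–239 then 1–150 → 18 + 150 = 168 bp
Sorted largest to smallest: 168, 71 bp.

168, 71 bp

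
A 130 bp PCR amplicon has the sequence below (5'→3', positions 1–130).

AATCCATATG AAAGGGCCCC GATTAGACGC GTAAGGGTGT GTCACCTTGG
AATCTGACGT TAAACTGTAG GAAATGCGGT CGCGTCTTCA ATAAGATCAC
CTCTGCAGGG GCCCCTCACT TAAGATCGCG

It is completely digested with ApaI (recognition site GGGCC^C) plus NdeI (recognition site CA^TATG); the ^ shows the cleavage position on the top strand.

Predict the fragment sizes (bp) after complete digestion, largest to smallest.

95, 17, 12, 6 bp

ApaI sites (GGGCCC) start at positions 14, 109.
ApaI cuts after base 5 of each site (before the last base), so after positions 18, 113.
The NdeI site (CATATG) starts at position 5.
NdeI cuts after base 2 of each site, so after position 6.
Combined cut positions: 6, 18, 113.
Linear molecule, 3 cuts → 4 fragments:
  1–6 → 6 bp
  7–18 → 12 bp
  19–113 → 95 bp
  114–130 → 17 bp
Sorted largest to smallest: 95, 17, 12, 6 bp.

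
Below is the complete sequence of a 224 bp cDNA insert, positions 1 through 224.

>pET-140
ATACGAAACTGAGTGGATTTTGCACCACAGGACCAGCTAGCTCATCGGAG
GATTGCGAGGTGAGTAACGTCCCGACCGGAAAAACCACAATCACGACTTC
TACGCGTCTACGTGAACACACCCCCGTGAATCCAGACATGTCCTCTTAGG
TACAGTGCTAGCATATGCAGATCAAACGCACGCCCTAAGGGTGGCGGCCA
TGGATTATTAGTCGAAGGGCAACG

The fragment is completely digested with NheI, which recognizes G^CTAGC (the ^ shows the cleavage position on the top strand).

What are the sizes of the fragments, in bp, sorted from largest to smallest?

NheI sites (GCTAGC) start at positions 36, 157.
NheI cuts after the first base of each site, so after positions 36, 157.
Linear molecule, 2 cuts → 3 fragments:
  1–36 → 36 bp
  37–157 → 121 bp
  158–224 → 67 bp
Sorted largest to smallest: 121, 67, 36 bp.

121, 67, 36 bp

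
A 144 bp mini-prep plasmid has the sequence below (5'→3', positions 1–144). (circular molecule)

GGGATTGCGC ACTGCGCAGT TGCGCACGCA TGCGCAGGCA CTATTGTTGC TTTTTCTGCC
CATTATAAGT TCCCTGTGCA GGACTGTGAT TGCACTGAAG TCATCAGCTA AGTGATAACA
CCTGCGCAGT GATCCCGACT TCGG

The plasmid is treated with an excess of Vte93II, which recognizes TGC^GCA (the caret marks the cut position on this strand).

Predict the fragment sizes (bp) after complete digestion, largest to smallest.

92, 27, 10, 8, 7 bp

Vte93II sites (TGCGCA) start at positions 6, 13, 21, 31, 123.
Vte93II cuts after base 3 of each site, so after positions 8, 15, 23, 33, 125.
Circular molecule, 5 cuts → 5 fragments:
  9–15 → 7 bp
  16–23 → 8 bp
  24–33 → 10 bp
  34–125 → 92 bp
  126–144 then 1–8 → 19 + 8 = 27 bp
Sorted largest to smallest: 92, 27, 10, 8, 7 bp.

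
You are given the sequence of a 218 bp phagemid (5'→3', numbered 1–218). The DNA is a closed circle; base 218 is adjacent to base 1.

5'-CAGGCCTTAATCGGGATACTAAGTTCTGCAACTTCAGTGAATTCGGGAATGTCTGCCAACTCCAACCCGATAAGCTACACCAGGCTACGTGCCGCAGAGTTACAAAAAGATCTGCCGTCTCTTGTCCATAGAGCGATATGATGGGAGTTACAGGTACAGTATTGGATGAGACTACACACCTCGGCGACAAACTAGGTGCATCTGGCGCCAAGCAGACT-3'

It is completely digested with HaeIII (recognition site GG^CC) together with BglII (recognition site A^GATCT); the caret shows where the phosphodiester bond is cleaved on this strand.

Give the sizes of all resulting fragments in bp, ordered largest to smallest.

114, 104 bp

The HaeIII site (GGCC) starts at position 3.
HaeIII cuts after base 2 of each site, so after position 4.
The BglII site (AGATCT) starts at position 108.
BglII cuts after the first base of each site, so after position 108.
Combined cut positions: 4, 108.
Circular molecule, 2 cuts → 2 fragments:
  5–108 → 104 bp
  109–218 then 1–4 → 110 + 4 = 114 bp
Sorted largest to smallest: 114, 104 bp.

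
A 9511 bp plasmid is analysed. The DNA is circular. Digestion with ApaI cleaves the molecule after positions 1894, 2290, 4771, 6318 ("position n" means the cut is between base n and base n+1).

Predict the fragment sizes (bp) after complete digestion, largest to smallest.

Circular molecule, 4 cuts → 4 fragments:
  2290 − 1894 = 396 bp
  4771 − 2290 = 2481 bp
  6318 − 4771 = 1547 bp
  wrap: 9511 − 6318 + 1894 = 5087 bp
Sorted largest to smallest: 5087, 2481, 1547, 396 bp.

5087, 2481, 1547, 396 bp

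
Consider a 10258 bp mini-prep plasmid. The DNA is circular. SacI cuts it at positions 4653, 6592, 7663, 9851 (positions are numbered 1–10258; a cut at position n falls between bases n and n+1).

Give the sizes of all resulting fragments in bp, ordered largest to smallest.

5060, 2188, 1939, 1071 bp

Circular molecule, 4 cuts → 4 fragments:
  6592 − 4653 = 1939 bp
  7663 − 6592 = 1071 bp
  9851 − 7663 = 2188 bp
  wrap: 10258 − 9851 + 4653 = 5060 bp
Sorted largest to smallest: 5060, 2188, 1939, 1071 bp.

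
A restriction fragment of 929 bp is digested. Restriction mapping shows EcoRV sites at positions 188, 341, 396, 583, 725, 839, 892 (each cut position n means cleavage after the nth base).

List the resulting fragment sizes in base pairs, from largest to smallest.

188, 187, 153, 142, 114, 55, 53, 37 bp

Linear molecule, 7 cuts → 8 fragments:
  188 − 0 = 188 bp
  341 − 188 = 153 bp
  396 − 341 = 55 bp
  583 − 396 = 187 bp
  725 − 583 = 142 bp
  839 − 725 = 114 bp
  892 − 839 = 53 bp
  929 − 892 = 37 bp
Sorted largest to smallest: 188, 187, 153, 142, 114, 55, 53, 37 bp.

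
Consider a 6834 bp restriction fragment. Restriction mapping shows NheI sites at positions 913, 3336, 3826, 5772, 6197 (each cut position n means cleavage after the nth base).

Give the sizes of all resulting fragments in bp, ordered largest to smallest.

Linear molecule, 5 cuts → 6 fragments:
  913 − 0 = 913 bp
  3336 − 913 = 2423 bp
  3826 − 3336 = 490 bp
  5772 − 3826 = 1946 bp
  6197 − 5772 = 425 bp
  6834 − 6197 = 637 bp
Sorted largest to smallest: 2423, 1946, 913, 637, 490, 425 bp.

2423, 1946, 913, 637, 490, 425 bp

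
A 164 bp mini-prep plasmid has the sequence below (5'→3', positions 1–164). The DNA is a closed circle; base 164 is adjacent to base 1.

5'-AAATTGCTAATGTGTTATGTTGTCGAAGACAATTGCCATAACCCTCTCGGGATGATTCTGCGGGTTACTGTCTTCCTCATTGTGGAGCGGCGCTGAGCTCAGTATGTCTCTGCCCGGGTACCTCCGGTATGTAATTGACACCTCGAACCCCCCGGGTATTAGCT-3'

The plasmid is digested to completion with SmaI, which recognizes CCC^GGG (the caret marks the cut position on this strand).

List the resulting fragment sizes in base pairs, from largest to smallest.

126, 38 bp

SmaI sites (CCCGGG) start at positions 113, 151.
SmaI cuts after base 3 of each site, so after positions 115, 153.
Circular molecule, 2 cuts → 2 fragments:
  116–153 → 38 bp
  154–164 then 1–115 → 11 + 115 = 126 bp
Sorted largest to smallest: 126, 38 bp.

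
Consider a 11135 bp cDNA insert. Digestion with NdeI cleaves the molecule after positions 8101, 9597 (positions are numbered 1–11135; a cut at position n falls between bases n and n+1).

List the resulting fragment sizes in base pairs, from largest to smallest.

Linear molecule, 2 cuts → 3 fragments:
  8101 − 0 = 8101 bp
  9597 − 8101 = 1496 bp
  11135 − 9597 = 1538 bp
Sorted largest to smallest: 8101, 1538, 1496 bp.

8101, 1538, 1496 bp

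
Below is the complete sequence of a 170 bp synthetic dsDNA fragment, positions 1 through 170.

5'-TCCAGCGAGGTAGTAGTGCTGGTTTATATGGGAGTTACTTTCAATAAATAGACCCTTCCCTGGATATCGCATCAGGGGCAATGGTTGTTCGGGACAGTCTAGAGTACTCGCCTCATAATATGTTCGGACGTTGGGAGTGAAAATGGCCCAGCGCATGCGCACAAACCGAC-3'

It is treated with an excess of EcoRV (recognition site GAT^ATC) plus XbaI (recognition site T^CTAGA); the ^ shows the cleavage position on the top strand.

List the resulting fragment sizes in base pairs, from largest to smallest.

The EcoRV site (GATATC) starts at position 63.
EcoRV cuts after base 3 of each site, so after position 65.
The XbaI site (TCTAGA) starts at position 98.
XbaI cuts after the first base of each site, so after position 98.
Combined cut positions: 65, 98.
Linear molecule, 2 cuts → 3 fragments:
  1–65 → 65 bp
  66–98 → 33 bp
  99–170 → 72 bp
Sorted largest to smallest: 72, 65, 33 bp.

72, 65, 33 bp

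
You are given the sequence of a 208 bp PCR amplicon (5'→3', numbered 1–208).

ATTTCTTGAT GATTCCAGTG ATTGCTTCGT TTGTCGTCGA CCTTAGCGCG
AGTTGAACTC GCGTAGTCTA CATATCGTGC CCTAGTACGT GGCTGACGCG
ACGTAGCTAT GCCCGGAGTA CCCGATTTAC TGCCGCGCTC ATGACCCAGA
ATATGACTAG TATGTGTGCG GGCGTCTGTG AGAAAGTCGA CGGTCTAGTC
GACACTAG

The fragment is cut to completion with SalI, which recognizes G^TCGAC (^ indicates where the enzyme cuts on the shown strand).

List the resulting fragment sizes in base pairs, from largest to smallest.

SalI sites (GTCGAC) start at positions 36, 186, 198.
SalI cuts after the first base of each site, so after positions 36, 186, 198.
Linear molecule, 3 cuts → 4 fragments:
  1–36 → 36 bp
  37–186 → 150 bp
  187–198 → 12 bp
  199–208 → 10 bp
Sorted largest to smallest: 150, 36, 12, 10 bp.

150, 36, 12, 10 bp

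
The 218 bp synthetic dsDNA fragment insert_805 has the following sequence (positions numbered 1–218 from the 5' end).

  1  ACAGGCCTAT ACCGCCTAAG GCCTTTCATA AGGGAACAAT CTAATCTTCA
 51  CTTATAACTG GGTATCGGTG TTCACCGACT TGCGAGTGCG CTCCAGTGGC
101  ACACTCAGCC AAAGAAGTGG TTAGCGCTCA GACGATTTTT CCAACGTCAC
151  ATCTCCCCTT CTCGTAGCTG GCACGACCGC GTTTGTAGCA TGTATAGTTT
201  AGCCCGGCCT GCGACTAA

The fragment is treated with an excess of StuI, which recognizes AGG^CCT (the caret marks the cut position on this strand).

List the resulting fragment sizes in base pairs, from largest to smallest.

197, 16, 5 bp

StuI sites (AGGCCT) start at positions 3, 19.
StuI cuts after base 3 of each site, so after positions 5, 21.
Linear molecule, 2 cuts → 3 fragments:
  1–5 → 5 bp
  6–21 → 16 bp
  22–218 → 197 bp
Sorted largest to smallest: 197, 16, 5 bp.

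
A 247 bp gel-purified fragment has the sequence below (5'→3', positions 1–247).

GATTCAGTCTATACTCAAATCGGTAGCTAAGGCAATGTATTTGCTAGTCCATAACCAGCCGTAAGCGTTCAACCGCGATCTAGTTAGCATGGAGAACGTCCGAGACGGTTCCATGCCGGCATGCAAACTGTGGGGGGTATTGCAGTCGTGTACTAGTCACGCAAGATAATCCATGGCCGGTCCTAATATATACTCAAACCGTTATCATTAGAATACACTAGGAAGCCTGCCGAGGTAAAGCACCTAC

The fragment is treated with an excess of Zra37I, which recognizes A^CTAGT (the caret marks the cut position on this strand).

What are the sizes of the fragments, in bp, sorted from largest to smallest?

152, 95 bp

The Zra37I site (ACTAGT) starts at position 152.
Zra37I cuts after the first base of each site, so after position 152.
Linear molecule, 1 cut → 2 fragments:
  1–152 → 152 bp
  153–247 → 95 bp
Sorted largest to smallest: 152, 95 bp.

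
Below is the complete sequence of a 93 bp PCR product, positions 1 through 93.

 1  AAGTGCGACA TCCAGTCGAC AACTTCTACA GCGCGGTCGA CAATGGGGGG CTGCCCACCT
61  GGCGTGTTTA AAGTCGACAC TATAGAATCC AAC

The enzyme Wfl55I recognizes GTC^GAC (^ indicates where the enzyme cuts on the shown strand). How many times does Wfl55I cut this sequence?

GTCGAC occurs starting at positions 15, 36, 73.
Wfl55I cuts at 3 sites.

3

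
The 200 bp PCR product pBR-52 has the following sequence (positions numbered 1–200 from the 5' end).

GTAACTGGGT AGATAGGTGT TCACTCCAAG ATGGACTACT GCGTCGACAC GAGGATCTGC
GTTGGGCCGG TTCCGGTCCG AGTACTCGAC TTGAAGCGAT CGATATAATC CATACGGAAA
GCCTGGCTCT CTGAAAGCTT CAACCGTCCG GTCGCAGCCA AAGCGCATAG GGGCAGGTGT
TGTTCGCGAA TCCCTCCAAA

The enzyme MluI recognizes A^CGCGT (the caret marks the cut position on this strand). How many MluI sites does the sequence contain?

No occurrence of ACGCGT is present in the sequence.
MluI does not cut: 0 sites.

0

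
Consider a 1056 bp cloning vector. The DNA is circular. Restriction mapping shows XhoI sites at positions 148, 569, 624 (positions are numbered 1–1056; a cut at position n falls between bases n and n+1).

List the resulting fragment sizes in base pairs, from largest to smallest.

Circular molecule, 3 cuts → 3 fragments:
  569 − 148 = 421 bp
  624 − 569 = 55 bp
  wrap: 1056 − 624 + 148 = 580 bp
Sorted largest to smallest: 580, 421, 55 bp.

580, 421, 55 bp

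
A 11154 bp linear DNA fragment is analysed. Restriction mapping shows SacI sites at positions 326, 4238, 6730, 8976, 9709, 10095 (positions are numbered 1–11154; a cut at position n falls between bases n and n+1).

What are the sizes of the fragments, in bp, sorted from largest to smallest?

3912, 2492, 2246, 1059, 733, 386, 326 bp

Linear molecule, 6 cuts → 7 fragments:
  326 − 0 = 326 bp
  4238 − 326 = 3912 bp
  6730 − 4238 = 2492 bp
  8976 − 6730 = 2246 bp
  9709 − 8976 = 733 bp
  10095 − 9709 = 386 bp
  11154 − 10095 = 1059 bp
Sorted largest to smallest: 3912, 2492, 2246, 1059, 733, 386, 326 bp.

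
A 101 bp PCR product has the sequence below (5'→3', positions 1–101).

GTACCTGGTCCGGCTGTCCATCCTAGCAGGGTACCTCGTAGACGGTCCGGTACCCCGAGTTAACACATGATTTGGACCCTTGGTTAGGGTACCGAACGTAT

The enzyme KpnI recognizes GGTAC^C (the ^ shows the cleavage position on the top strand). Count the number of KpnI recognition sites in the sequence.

GGTACC occurs starting at positions 30, 49, 88.
KpnI cuts at 3 sites.

3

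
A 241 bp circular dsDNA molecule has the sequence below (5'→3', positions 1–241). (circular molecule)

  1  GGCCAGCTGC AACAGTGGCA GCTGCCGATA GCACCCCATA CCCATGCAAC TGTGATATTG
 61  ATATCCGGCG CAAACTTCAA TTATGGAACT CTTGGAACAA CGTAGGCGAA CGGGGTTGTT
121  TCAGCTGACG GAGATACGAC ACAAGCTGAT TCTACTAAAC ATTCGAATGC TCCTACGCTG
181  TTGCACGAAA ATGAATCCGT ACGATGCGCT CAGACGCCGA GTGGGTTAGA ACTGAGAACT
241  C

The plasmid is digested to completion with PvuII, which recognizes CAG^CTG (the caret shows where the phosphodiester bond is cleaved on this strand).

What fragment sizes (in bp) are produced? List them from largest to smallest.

PvuII sites (CAGCTG) start at positions 4, 19, 122.
PvuII cuts after base 3 of each site, so after positions 6, 21, 124.
Circular molecule, 3 cuts → 3 fragments:
  7–21 → 15 bp
  22–124 → 103 bp
  125–241 then 1–6 → 117 + 6 = 123 bp
Sorted largest to smallest: 123, 103, 15 bp.

123, 103, 15 bp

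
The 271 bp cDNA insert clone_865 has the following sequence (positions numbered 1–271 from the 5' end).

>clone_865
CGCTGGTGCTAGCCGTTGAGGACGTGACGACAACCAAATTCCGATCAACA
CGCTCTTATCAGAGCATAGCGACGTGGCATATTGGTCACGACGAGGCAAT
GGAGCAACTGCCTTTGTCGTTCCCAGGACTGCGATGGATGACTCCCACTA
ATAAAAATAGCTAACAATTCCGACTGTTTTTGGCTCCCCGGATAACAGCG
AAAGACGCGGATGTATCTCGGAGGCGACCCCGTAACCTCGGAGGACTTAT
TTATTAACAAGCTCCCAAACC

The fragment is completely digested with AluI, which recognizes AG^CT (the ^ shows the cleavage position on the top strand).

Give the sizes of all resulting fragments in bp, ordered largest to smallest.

160, 101, 10 bp

AluI sites (AGCT) start at positions 159, 260.
AluI cuts after base 2 of each site, so after positions 160, 261.
Linear molecule, 2 cuts → 3 fragments:
  1–160 → 160 bp
  161–261 → 101 bp
  262–271 → 10 bp
Sorted largest to smallest: 160, 101, 10 bp.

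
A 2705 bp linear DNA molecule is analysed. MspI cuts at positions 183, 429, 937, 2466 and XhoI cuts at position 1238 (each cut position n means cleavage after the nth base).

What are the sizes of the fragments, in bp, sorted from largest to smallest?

Combined cut positions (sorted): 183, 429, 937, 1238, 2466.
Linear molecule, 5 cuts → 6 fragments:
  183 − 0 = 183 bp
  429 − 183 = 246 bp
  937 − 429 = 508 bp
  1238 − 937 = 301 bp
  2466 − 1238 = 1228 bp
  2705 − 2466 = 239 bp
Sorted largest to smallest: 1228, 508, 301, 246, 239, 183 bp.

1228, 508, 301, 246, 239, 183 bp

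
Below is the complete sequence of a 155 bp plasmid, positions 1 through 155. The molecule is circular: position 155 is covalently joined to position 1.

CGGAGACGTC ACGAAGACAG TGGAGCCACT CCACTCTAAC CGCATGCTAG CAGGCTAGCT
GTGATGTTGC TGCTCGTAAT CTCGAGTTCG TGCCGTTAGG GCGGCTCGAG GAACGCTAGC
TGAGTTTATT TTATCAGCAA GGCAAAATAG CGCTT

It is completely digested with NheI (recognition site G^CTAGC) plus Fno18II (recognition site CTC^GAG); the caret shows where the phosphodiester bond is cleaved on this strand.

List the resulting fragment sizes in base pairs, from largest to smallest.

86, 29, 24, 8, 8 bp

NheI sites (GCTAGC) start at positions 46, 54, 115.
NheI cuts after the first base of each site, so after positions 46, 54, 115.
Fno18II sites (CTCGAG) start at positions 81, 105.
Fno18II cuts after base 3 of each site, so after positions 83, 107.
Combined cut positions: 46, 54, 83, 107, 115.
Circular molecule, 5 cuts → 5 fragments:
  47–54 → 8 bp
  55–83 → 29 bp
  84–107 → 24 bp
  108–115 → 8 bp
  116–155 then 1–46 → 40 + 46 = 86 bp
Sorted largest to smallest: 86, 29, 24, 8, 8 bp.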